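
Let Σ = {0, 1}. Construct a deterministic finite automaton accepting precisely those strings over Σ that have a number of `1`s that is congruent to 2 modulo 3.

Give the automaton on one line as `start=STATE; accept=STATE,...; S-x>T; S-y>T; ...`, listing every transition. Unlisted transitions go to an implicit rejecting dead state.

start=A; accept=C; A-0>A; A-1>B; B-0>B; B-1>C; C-0>C; C-1>A

Keep the running count of `1`s modulo 3: each `1` advances along the cycle A → B → C → A while other symbols loop. Accept at C.
       0  1 
>  A   A  B 
   B   B  C 
 * C   C  A 
(> = start, * = accepting)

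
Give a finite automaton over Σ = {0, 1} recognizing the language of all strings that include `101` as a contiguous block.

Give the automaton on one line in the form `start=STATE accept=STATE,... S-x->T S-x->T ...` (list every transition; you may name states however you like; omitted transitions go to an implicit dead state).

Track how much of `101` has been matched so far: state s0 is no progress, s3 is the absorbing accept state reached once `101` has occurred. Intermediate states record partial matches; on a mismatch, fall back to the longest reusable overlap.
With 4 states:
        0   1  
>  s0   s0  s1 
   s1   s2  s1 
   s2   s0  s3 
 * s3   s3  s3 
(> = start, * = accepting)

start=s0 accept=s3 s0-0->s0 s0-1->s1 s1-0->s2 s1-1->s1 s2-0->s0 s2-1->s3 s3-0->s3 s3-1->s3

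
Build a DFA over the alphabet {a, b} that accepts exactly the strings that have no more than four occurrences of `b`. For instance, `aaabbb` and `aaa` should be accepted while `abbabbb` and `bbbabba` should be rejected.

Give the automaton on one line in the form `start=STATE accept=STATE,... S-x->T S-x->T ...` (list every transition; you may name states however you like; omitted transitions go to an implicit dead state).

Count `b`s, saturating at 5: states q0 through q4 mean 0 through 4 `b`s seen; q5 means more than 4. Each `b` increments (capped at q5); other symbols loop. Accept from {q0, q1, q2, q3, q4}.
        a   b  
>* q0   q0  q1 
 * q1   q1  q2 
 * q2   q2  q3 
 * q3   q3  q4 
 * q4   q4  q5 
   q5   q5  q5 
(> = start, * = accepting)

start=q0 accept=q0,q1,q2,q3,q4 q0-a->q0 q0-b->q1 q1-a->q1 q1-b->q2 q2-a->q2 q2-b->q3 q3-a->q3 q3-b->q4 q4-a->q4 q4-b->q5 q5-a->q5 q5-b->q5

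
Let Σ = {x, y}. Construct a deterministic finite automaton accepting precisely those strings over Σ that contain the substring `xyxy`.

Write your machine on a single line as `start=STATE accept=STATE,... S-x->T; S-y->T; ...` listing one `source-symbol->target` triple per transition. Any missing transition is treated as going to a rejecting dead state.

start=s0; accept=s4; s0-x->s1; s0-y->s0; s1-x->s1; s1-y->s2; s2-x->s3; s2-y->s0; s3-x->s1; s3-y->s4; s4-x->s4; s4-y->s4

Track how much of `xyxy` has been matched so far: state s0 is no progress, s4 is the absorbing accept state reached once `xyxy` has occurred. Intermediate states record partial matches; on a mismatch, fall back to the longest reusable overlap.
5 states suffice.
        x   y  
>  s0   s1  s0 
   s1   s1  s2 
   s2   s3  s0 
   s3   s1  s4 
 * s4   s4  s4 
(> = start, * = accepting)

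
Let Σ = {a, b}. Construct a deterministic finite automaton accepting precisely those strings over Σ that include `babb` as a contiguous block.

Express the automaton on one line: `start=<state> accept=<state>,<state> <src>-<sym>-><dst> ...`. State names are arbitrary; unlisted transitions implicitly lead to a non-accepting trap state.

States q0..q3 record the length of the longest prefix of `babb` that matches the current input suffix. Reaching q4 means `babb` has been seen, and we stay there forever. Accept from q4.
With 5 states:
        a   b  
>  q0   q0  q1 
   q1   q2  q1 
   q2   q0  q3 
   q3   q2  q4 
 * q4   q4  q4 
(> = start, * = accepting)

start=q0 accept=q4 q0-a->q0 q0-b->q1 q1-a->q2 q1-b->q1 q2-a->q0 q2-b->q3 q3-a->q2 q3-b->q4 q4-a->q4 q4-b->q4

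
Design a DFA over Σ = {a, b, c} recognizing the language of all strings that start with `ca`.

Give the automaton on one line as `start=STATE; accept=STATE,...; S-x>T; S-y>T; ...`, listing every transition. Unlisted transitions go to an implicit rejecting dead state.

Check the first 2 symbols one by one: q0 through q1 record how many have matched `ca` so far; any wrong symbol goes to the dead state q3. After all 2 match we enter the accepting sink q2.
A 4-state machine:
        a   b   c  
>  q0   q3  q3  q1 
   q1   q2  q3  q3 
 * q2   q2  q2  q2 
   q3   q3  q3  q3 
(> = start, * = accepting)

start=q0; accept=q2; q0-a>q3; q0-b>q3; q0-c>q1; q1-a>q2; q1-b>q3; q1-c>q3; q2-a>q2; q2-b>q2; q2-c>q2; q3-a>q3; q3-b>q3; q3-c>q3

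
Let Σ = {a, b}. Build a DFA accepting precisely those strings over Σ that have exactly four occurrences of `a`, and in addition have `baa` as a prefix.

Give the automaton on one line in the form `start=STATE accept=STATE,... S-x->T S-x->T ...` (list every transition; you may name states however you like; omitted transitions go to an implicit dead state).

start=q0 accept=q11 q0-a->q1 q0-b->q2 q1-a->q3 q1-b->q1 q2-a->q4 q2-b->q5 q3-a->q6 q3-b->q3 q4-a->q7 q4-b->q1 q5-a->q1 q5-b->q5 q6-a->q8 q6-b->q6 q7-a->q9 q7-b->q7 q8-a->q10 q8-b->q8 q9-a->q11 q9-b->q9 q10-a->q10 q10-b->q10 q11-a->q12 q11-b->q11 q12-a->q12 q12-b->q12

Build one automaton per condition and run them in lockstep. The first has 6 states tracking the count of `a`s, saturating at 5; the second has 5 states tracking whether the input so far still matches the prefix `baa`. A product state is a pair (one from each), accepting exactly when both do.
A 13-state machine:
          a    b  
>  q0     q1   q2 
   q1     q3   q1 
   q2     q4   q5 
   q3     q6   q3 
   q4     q7   q1 
   q5     q1   q5 
   q6     q8   q6 
   q7     q9   q7 
   q8    q10   q8 
   q9    q11   q9 
   q10   q10  q10 
 * q11   q12  q11 
   q12   q12  q12 
(> = start, * = accepting)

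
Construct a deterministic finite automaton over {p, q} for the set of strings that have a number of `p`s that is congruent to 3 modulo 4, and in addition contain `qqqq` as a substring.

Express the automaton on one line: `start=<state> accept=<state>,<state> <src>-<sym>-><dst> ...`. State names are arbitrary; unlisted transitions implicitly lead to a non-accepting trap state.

Run two small machines in parallel and take their product. The first has 4 states tracking the count of `p`s modulo 4; the second has 5 states tracking whether and how much of `qqqq` has been seen. A product state is a pair (one from each), accepting exactly when both do.
A 20-state machine:
          p    q  
>  s0     s1   s2 
   s1     s3   s4 
   s2     s1   s5 
   s3     s6   s7 
   s4     s3   s8 
   s5     s1   s9 
   s6     s0  s10 
   s7     s6  s11 
   s8     s3  s12 
   s9     s1  s13 
   s10    s0  s14 
   s11    s6  s15 
   s12    s3  s16 
   s13   s16  s13 
   s14    s0  s17 
   s15    s6  s18 
   s16   s18  s16 
   s17    s0  s19 
   s18   s19  s18 
 * s19   s13  s19 
(> = start, * = accepting)

start=s0 accept=s19 s0-p->s1 s0-q->s2 s1-p->s3 s1-q->s4 s2-p->s1 s2-q->s5 s3-p->s6 s3-q->s7 s4-p->s3 s4-q->s8 s5-p->s1 s5-q->s9 s6-p->s0 s6-q->s10 s7-p->s6 s7-q->s11 s8-p->s3 s8-q->s12 s9-p->s1 s9-q->s13 s10-p->s0 s10-q->s14 s11-p->s6 s11-q->s15 s12-p->s3 s12-q->s16 s13-p->s16 s13-q->s13 s14-p->s0 s14-q->s17 s15-p->s6 s15-q->s18 s16-p->s18 s16-q->s16 s17-p->s0 s17-q->s19 s18-p->s19 s18-q->s18 s19-p->s13 s19-q->s19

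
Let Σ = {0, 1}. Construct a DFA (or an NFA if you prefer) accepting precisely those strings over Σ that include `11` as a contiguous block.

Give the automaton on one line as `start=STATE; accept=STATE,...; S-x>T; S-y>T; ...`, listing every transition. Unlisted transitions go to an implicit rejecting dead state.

start=A; accept=C; A-0>A; A-1>B; B-0>A; B-1>C; C-0>C; C-1>C

States A..B record the length of the longest prefix of `11` that matches the current input suffix. Reaching C means `11` has been seen, and we stay there forever. Accept from C.
3 states suffice.
       0  1 
>  A   A  B 
   B   A  C 
 * C   C  C 
(> = start, * = accepting)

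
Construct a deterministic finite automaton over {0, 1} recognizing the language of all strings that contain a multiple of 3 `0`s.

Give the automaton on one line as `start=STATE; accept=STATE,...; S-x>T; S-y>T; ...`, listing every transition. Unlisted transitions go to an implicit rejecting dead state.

start=q0; accept=q0; q0-0>q1; q0-1>q0; q1-0>q2; q1-1>q1; q2-0>q0; q2-1>q2

The only thing that matters is how many `0`s have appeared, reduced mod 3. Use one state per residue: q0 for 0, …, q2 for 2. Reading `0` moves to the next residue; anything else stays put. q0 is accepting.
With 3 states:
        0   1  
>* q0   q1  q0 
   q1   q2  q1 
   q2   q0  q2 
(> = start, * = accepting)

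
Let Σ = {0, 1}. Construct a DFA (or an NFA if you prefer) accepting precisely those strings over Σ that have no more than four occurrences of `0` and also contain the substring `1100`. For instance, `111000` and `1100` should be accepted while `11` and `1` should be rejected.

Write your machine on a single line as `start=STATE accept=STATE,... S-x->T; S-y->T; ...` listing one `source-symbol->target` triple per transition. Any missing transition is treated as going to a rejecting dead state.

Build one automaton per condition and run them in lockstep. One (6 states) tracks the count of `0`s, saturating at 5; the other (5 states) tracks whether and how much of `1100` has been seen. Each combined state is a pair, one component from each; accept when both components accept. Minimizing collapses redundant product states.
16 states suffice.
          0    1  
>  q0     q1   q2 
   q1     q3   q4 
   q2     q1   q5 
   q3     q6   q7 
   q4     q3   q8 
   q5     q9   q5 
   q6     q6   q6 
   q7     q6  q10 
   q8    q11   q8 
   q9    q12   q4 
   q10   q13  q10 
   q11   q14   q7 
 * q12   q14  q12 
   q13   q15   q6 
 * q14   q15  q14 
 * q15    q6  q15 
(> = start, * = accepting)

start=q0; accept=q12,q14,q15; q0-0->q1; q0-1->q2; q1-0->q3; q1-1->q4; q2-0->q1; q2-1->q5; q3-0->q6; q3-1->q7; q4-0->q3; q4-1->q8; q5-0->q9; q5-1->q5; q6-0->q6; q6-1->q6; q7-0->q6; q7-1->q10; q8-0->q11; q8-1->q8; q9-0->q12; q9-1->q4; q10-0->q13; q10-1->q10; q11-0->q14; q11-1->q7; q12-0->q14; q12-1->q12; q13-0->q15; q13-1->q6; q14-0->q15; q14-1->q14; q15-0->q6; q15-1->q15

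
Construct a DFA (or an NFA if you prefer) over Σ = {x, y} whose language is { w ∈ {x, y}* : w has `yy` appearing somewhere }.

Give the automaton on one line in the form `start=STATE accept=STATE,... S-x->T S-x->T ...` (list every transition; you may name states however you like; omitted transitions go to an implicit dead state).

States q0..q1 record the length of the longest prefix of `yy` that matches the current input suffix. Reaching q2 means `yy` has been seen, and we stay there forever. Accept from q2.
        x   y  
>  q0   q0  q1 
   q1   q0  q2 
 * q2   q2  q2 
(> = start, * = accepting)

start=q0 accept=q2 q0-x->q0 q0-y->q1 q1-x->q0 q1-y->q2 q2-x->q2 q2-y->q2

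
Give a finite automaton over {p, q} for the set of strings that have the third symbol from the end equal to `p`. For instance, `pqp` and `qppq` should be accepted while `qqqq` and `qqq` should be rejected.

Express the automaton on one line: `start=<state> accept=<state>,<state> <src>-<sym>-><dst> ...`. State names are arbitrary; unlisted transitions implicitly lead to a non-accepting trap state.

Because acceptance depends on a position counted from the end, the machine has to buffer the most recent 3 symbols. Make each state the string of the last up-to-3 symbols read; on input `x` shift the window left and append `x`. Accept when the buffered window has length 3 and begins with `p`.
With 15 states:
          p    q  
>  S0     S1   S2 
   S1     S3   S4 
   S2     S5   S6 
   S3     S7   S8 
   S4     S9  S10 
   S5    S11  S12 
   S6    S13  S14 
 * S7     S7   S8 
 * S8     S9  S10 
 * S9    S11  S12 
 * S10   S13  S14 
   S11    S7   S8 
   S12    S9  S10 
   S13   S11  S12 
   S14   S13  S14 
(> = start, * = accepting)

start=S0 accept=S7,S8,S9,S10 S0-p->S1 S0-q->S2 S1-p->S3 S1-q->S4 S2-p->S5 S2-q->S6 S3-p->S7 S3-q->S8 S4-p->S9 S4-q->S10 S5-p->S11 S5-q->S12 S6-p->S13 S6-q->S14 S7-p->S7 S7-q->S8 S8-p->S9 S8-q->S10 S9-p->S11 S9-q->S12 S10-p->S13 S10-q->S14 S11-p->S7 S11-q->S8 S12-p->S9 S12-q->S10 S13-p->S11 S13-q->S12 S14-p->S13 S14-q->S14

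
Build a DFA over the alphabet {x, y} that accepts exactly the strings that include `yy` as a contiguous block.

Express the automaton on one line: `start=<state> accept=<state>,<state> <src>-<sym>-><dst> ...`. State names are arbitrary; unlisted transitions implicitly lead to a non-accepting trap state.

Track how much of `yy` has been matched so far: state A is no progress, C is the absorbing accept state reached once `yy` has occurred. Intermediate states record partial matches; on a mismatch, fall back to the longest reusable overlap.
A 3-state machine:
       x  y 
>  A   A  B 
   B   A  C 
 * C   C  C 
(> = start, * = accepting)

start=A accept=C A-x->A A-y->B B-x->A B-y->C C-x->C C-y->C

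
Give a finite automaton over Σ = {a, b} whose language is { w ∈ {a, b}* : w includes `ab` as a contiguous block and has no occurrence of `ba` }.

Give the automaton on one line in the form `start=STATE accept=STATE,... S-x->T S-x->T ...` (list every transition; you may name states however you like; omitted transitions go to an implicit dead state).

start=q0 accept=q3 q0-a->q1 q0-b->q2 q1-a->q1 q1-b->q3 q2-a->q2 q2-b->q2 q3-a->q2 q3-b->q3

Run two small machines in parallel and take their product. One (3 states) tracks whether and how much of `ab` has been seen; the other (3 states) tracks partial matches of the forbidden pattern `ba`. Each combined state is a pair, one component from each; accept when both components accept. Equivalent product states are then merged.
        a   b  
>  q0   q1  q2 
   q1   q1  q3 
   q2   q2  q2 
 * q3   q2  q3 
(> = start, * = accepting)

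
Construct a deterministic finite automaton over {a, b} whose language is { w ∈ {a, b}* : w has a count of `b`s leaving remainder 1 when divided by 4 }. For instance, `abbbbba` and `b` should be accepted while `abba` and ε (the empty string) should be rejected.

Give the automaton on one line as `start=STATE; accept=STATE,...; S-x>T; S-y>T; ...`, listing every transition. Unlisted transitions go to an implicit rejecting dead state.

start=s0; accept=s1; s0-a>s0; s0-b>s1; s1-a>s1; s1-b>s2; s2-a>s2; s2-b>s3; s3-a>s3; s3-b>s0

The only thing that matters is how many `b`s have appeared, reduced mod 4. Use one state per residue: s0 for 0, …, s3 for 3. Reading `b` moves to the next residue; anything else stays put. s1 is accepting.
4 states suffice.
        a   b  
>  s0   s0  s1 
 * s1   s1  s2 
   s2   s2  s3 
   s3   s3  s0 
(> = start, * = accepting)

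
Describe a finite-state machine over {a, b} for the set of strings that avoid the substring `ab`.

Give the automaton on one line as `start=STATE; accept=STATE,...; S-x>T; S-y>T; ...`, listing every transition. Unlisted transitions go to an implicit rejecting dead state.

This is the complement of 'contains `ab`'. Use the same substring-matching states — q0 through q2 holding how much of `ab` has just been matched — but flip the accepting set: everything except the trap q2 accepts.
3 states suffice.
        a   b  
>* q0   q1  q0 
 * q1   q1  q2 
   q2   q2  q2 
(> = start, * = accepting)

start=q0; accept=q0,q1; q0-a>q1; q0-b>q0; q1-a>q1; q1-b>q2; q2-a>q2; q2-b>q2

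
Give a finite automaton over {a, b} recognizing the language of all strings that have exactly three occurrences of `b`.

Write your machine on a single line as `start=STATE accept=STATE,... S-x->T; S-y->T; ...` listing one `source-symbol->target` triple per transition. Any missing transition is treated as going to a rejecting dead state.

start=s0; accept=s3; s0-a->s0; s0-b->s1; s1-a->s1; s1-b->s2; s2-a->s2; s2-b->s3; s3-a->s3; s3-b->s4; s4-a->s4; s4-b->s4

Count `b`s, saturating at 4: states s0 through s3 mean 0 through 3 `b`s seen; s4 means more than 3. Each `b` increments (capped at s4); other symbols loop. Accept from {s3}.
        a   b  
>  s0   s0  s1 
   s1   s1  s2 
   s2   s2  s3 
 * s3   s3  s4 
   s4   s4  s4 
(> = start, * = accepting)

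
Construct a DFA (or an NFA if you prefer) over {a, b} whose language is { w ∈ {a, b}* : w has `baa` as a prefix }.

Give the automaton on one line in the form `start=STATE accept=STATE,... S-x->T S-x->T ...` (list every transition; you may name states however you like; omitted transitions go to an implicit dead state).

Walk along `baa` while the input agrees: from S0 take `b` to S1, and so on. Any deviation drops to the rejecting sink S4. Once S3 is reached the prefix is confirmed and every continuation is accepted.
5 states suffice.
        a   b  
>  S0   S4  S1 
   S1   S2  S4 
   S2   S3  S4 
 * S3   S3  S3 
   S4   S4  S4 
(> = start, * = accepting)

start=S0 accept=S3 S0-a->S4 S0-b->S1 S1-a->S2 S1-b->S4 S2-a->S3 S2-b->S4 S3-a->S3 S3-b->S3 S4-a->S4 S4-b->S4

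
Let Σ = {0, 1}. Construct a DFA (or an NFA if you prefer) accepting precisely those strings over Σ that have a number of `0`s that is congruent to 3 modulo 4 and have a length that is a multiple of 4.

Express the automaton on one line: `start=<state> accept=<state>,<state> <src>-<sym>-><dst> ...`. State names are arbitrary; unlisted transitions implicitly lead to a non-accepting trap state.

Run two small machines in parallel and take their product. One (4 states) tracks the count of `0`s modulo 4; the other (4 states) tracks the input length modulo 4. Each combined state is a pair, one component from each; accept when both components accept.
16 states suffice.
          0    1  
>  q0     q1   q2 
   q1     q3   q4 
   q2     q4   q5 
   q3     q6   q7 
   q4     q7   q8 
   q5     q8   q9 
   q6     q0  q10 
   q7    q10  q11 
   q8    q11  q12 
   q9    q12   q0 
 * q10    q2  q13 
   q11   q13  q14 
   q12   q14   q1 
   q13    q5  q15 
   q14   q15   q3 
   q15    q9   q6 
(> = start, * = accepting)

start=q0 accept=q10 q0-0->q1 q0-1->q2 q1-0->q3 q1-1->q4 q2-0->q4 q2-1->q5 q3-0->q6 q3-1->q7 q4-0->q7 q4-1->q8 q5-0->q8 q5-1->q9 q6-0->q0 q6-1->q10 q7-0->q10 q7-1->q11 q8-0->q11 q8-1->q12 q9-0->q12 q9-1->q0 q10-0->q2 q10-1->q13 q11-0->q13 q11-1->q14 q12-0->q14 q12-1->q1 q13-0->q5 q13-1->q15 q14-0->q15 q14-1->q3 q15-0->q9 q15-1->q6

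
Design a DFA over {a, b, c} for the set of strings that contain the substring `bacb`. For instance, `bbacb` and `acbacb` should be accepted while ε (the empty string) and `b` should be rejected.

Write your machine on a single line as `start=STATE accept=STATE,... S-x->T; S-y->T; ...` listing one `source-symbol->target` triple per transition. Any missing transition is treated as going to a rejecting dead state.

States s0..s3 record the length of the longest prefix of `bacb` that matches the current input suffix. Reaching s4 means `bacb` has been seen, and we stay there forever. Accept from s4.
With 5 states:
        a   b   c  
>  s0   s0  s1  s0 
   s1   s2  s1  s0 
   s2   s0  s1  s3 
   s3   s0  s4  s0 
 * s4   s4  s4  s4 
(> = start, * = accepting)

start=s0; accept=s4; s0-a->s0; s0-b->s1; s0-c->s0; s1-a->s2; s1-b->s1; s1-c->s0; s2-a->s0; s2-b->s1; s2-c->s3; s3-a->s0; s3-b->s4; s3-c->s0; s4-a->s4; s4-b->s4; s4-c->s4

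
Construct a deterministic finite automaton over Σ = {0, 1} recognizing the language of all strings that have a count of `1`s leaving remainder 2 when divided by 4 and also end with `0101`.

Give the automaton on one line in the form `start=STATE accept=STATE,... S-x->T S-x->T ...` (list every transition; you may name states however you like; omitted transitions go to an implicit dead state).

Build one automaton per condition and run them in lockstep. One (4 states) tracks the count of `1`s modulo 4; the other (5 states) tracks how much of the suffix `0101` has currently been matched. Each combined state is a pair, one component from each; accept when both components accept.
20 states suffice.
          0    1  
>  q0     q1   q2 
   q1     q1   q3 
   q2     q4   q5 
   q3     q6   q5 
   q4     q4   q7 
   q5     q8   q9 
   q6     q4  q10 
   q7    q11   q9 
   q8     q8  q12 
   q9    q13   q0 
 * q10   q11   q9 
   q11    q8  q14 
   q12   q15   q0 
   q13   q13  q16 
   q14   q15   q0 
   q15   q13  q17 
   q16   q18   q2 
   q17   q18   q2 
   q18    q1  q19 
   q19    q6   q5 
(> = start, * = accepting)

start=q0 accept=q10 q0-0->q1 q0-1->q2 q1-0->q1 q1-1->q3 q2-0->q4 q2-1->q5 q3-0->q6 q3-1->q5 q4-0->q4 q4-1->q7 q5-0->q8 q5-1->q9 q6-0->q4 q6-1->q10 q7-0->q11 q7-1->q9 q8-0->q8 q8-1->q12 q9-0->q13 q9-1->q0 q10-0->q11 q10-1->q9 q11-0->q8 q11-1->q14 q12-0->q15 q12-1->q0 q13-0->q13 q13-1->q16 q14-0->q15 q14-1->q0 q15-0->q13 q15-1->q17 q16-0->q18 q16-1->q2 q17-0->q18 q17-1->q2 q18-0->q1 q18-1->q19 q19-0->q6 q19-1->q5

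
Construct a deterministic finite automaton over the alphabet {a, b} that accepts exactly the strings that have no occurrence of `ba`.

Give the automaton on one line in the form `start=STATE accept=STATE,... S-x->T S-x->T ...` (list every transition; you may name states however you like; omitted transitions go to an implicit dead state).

This is the complement of 'contains `ba`'. Use the same substring-matching states — q0 through q2 holding how much of `ba` has just been matched — but flip the accepting set: everything except the trap q2 accepts.
3 states suffice.
        a   b  
>* q0   q0  q1 
 * q1   q2  q1 
   q2   q2  q2 
(> = start, * = accepting)

start=q0 accept=q0,q1 q0-a->q0 q0-b->q1 q1-a->q2 q1-b->q1 q2-a->q2 q2-b->q2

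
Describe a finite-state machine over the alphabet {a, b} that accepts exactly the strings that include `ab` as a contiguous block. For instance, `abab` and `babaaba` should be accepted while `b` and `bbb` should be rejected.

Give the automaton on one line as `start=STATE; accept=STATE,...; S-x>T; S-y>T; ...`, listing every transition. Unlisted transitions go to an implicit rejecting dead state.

start=q0; accept=q2; q0-a>q1; q0-b>q0; q1-a>q1; q1-b>q2; q2-a>q2; q2-b>q2

Track how much of `ab` has been matched so far: state q0 is no progress, q2 is the absorbing accept state reached once `ab` has occurred. Intermediate states record partial matches; on a mismatch, fall back to the longest reusable overlap.
A 3-state machine:
        a   b  
>  q0   q1  q0 
   q1   q1  q2 
 * q2   q2  q2 
(> = start, * = accepting)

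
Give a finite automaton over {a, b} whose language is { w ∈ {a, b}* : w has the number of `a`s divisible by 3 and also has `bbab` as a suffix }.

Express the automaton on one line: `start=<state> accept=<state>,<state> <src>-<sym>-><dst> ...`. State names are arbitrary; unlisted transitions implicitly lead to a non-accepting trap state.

start=S0 accept=S6 S0-a->S1 S0-b->S0 S1-a->S2 S1-b->S1 S2-a->S0 S2-b->S3 S3-a->S0 S3-b->S4 S4-a->S5 S4-b->S4 S5-a->S1 S5-b->S6 S6-a->S1 S6-b->S0

Build one automaton per condition and run them in lockstep. The first has 3 states tracking the count of `a`s modulo 3; the second has 5 states tracking how much of the suffix `bbab` has currently been matched. A product state is a pair (one from each), accepting exactly when both do. After merging equivalent states the machine shrinks.
7 states suffice.
        a   b  
>  S0   S1  S0 
   S1   S2  S1 
   S2   S0  S3 
   S3   S0  S4 
   S4   S5  S4 
   S5   S1  S6 
 * S6   S1  S0 
(> = start, * = accepting)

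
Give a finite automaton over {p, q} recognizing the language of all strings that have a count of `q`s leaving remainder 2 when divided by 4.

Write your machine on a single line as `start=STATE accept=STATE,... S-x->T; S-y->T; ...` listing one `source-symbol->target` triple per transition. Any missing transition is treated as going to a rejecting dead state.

Keep the running count of `q`s modulo 4: each `q` advances along the cycle A → B → C → D → A while other symbols loop. Accept at C.
With 4 states:
       p  q 
>  A   A  B 
   B   B  C 
 * C   C  D 
   D   D  A 
(> = start, * = accepting)

start=A; accept=C; A-p->A; A-q->B; B-p->B; B-q->C; C-p->C; C-q->D; D-p->D; D-q->A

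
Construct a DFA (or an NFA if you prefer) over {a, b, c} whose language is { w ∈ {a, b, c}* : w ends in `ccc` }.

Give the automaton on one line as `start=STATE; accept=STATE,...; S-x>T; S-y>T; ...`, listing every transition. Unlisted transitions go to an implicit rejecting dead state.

Let each state record the length of the longest suffix of the input read so far that is also a prefix of `ccc`. q1 means the last symbol is `c`; q2 means the last 2 symbols are `cc`; q3 means the last 3 symbols are `ccc`. Accept only at q3, where the string currently ends in `ccc`.
4 states suffice.
        a   b   c  
>  q0   q0  q0  q1 
   q1   q0  q0  q2 
   q2   q0  q0  q3 
 * q3   q0  q0  q3 
(> = start, * = accepting)

start=q0; accept=q3; q0-a>q0; q0-b>q0; q0-c>q1; q1-a>q0; q1-b>q0; q1-c>q2; q2-a>q0; q2-b>q0; q2-c>q3; q3-a>q0; q3-b>q0; q3-c>q3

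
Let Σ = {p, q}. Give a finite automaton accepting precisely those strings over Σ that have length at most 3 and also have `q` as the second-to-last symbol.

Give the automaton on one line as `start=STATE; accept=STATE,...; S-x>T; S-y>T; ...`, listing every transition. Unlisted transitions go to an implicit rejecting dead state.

start=A; accept=F,G; A-p>B; A-q>C; B-p>D; B-q>E; C-p>F; C-q>G; D-p>D; D-q>D; E-p>F; E-q>F; F-p>D; F-q>D; G-p>F; G-q>F

Build one automaton per condition and run them in lockstep. The first has 5 states tracking the input length, saturating at 4; the second has 7 states tracking the last 2 symbols read. A product state is a pair (one from each), accepting exactly when both do. Minimizing collapses redundant product states.
       p  q 
>  A   B  C 
   B   D  E 
   C   F  G 
   D   D  D 
   E   F  F 
 * F   D  D 
 * G   F  F 
(> = start, * = accepting)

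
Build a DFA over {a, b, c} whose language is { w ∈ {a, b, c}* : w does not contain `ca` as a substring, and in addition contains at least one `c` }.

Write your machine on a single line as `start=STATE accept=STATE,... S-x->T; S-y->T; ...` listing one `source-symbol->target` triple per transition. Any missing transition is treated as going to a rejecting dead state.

start=s0; accept=s1,s3,s4,s6; s0-a->s0; s0-b->s0; s0-c->s1; s1-a->s2; s1-b->s3; s1-c->s4; s2-a->s2; s2-b->s2; s2-c->s5; s3-a->s3; s3-b->s3; s3-c->s4; s4-a->s5; s4-b->s6; s4-c->s4; s5-a->s5; s5-b->s5; s5-c->s5; s6-a->s6; s6-b->s6; s6-c->s4

Build one automaton per condition and run them in lockstep. One (3 states) tracks partial matches of the forbidden pattern `ca`; the other (3 states) tracks the count of `c`s, saturating at 2. Each combined state is a pair, one component from each; accept when both components accept.
        a   b   c  
>  s0   s0  s0  s1 
 * s1   s2  s3  s4 
   s2   s2  s2  s5 
 * s3   s3  s3  s4 
 * s4   s5  s6  s4 
   s5   s5  s5  s5 
 * s6   s6  s6  s4 
(> = start, * = accepting)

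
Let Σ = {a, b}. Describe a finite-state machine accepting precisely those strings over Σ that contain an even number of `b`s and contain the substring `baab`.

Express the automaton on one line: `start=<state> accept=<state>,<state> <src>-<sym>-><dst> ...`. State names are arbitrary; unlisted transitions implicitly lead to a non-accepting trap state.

start=S0 accept=S7 S0-a->S0 S0-b->S1 S1-a->S2 S1-b->S3 S2-a->S4 S2-b->S3 S3-a->S5 S3-b->S1 S4-a->S6 S4-b->S7 S5-a->S8 S5-b->S1 S6-a->S6 S6-b->S3 S7-a->S7 S7-b->S9 S8-a->S0 S8-b->S9 S9-a->S9 S9-b->S7

Handle the two conditions separately and then intersect. The first has 2 states tracking the count of `b`s modulo 2; the second has 5 states tracking whether and how much of `baab` has been seen. A product state is a pair (one from each), accepting exactly when both do.
With 10 states:
        a   b  
>  S0   S0  S1 
   S1   S2  S3 
   S2   S4  S3 
   S3   S5  S1 
   S4   S6  S7 
   S5   S8  S1 
   S6   S6  S3 
 * S7   S7  S9 
   S8   S0  S9 
   S9   S9  S7 
(> = start, * = accepting)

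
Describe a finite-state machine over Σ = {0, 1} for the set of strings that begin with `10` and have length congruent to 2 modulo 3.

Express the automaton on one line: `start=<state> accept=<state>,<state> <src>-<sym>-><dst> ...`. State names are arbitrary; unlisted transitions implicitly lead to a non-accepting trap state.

Build one automaton per condition and run them in lockstep. The first has 4 states tracking whether the input so far still matches the prefix `10`; the second has 3 states tracking the input length modulo 3. A product state is a pair (one from each), accepting exactly when both do.
        0   1  
>  q0   q1  q2 
   q1   q3  q3 
   q2   q4  q3 
   q3   q5  q5 
 * q4   q6  q6 
   q5   q1  q1 
   q6   q7  q7 
   q7   q4  q4 
(> = start, * = accepting)

start=q0 accept=q4 q0-0->q1 q0-1->q2 q1-0->q3 q1-1->q3 q2-0->q4 q2-1->q3 q3-0->q5 q3-1->q5 q4-0->q6 q4-1->q6 q5-0->q1 q5-1->q1 q6-0->q7 q6-1->q7 q7-0->q4 q7-1->q4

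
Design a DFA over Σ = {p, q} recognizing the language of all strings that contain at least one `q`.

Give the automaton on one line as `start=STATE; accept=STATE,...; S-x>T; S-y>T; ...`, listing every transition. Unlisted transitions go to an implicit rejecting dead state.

Only the number of `q`s matters, and only up to 2. Make a chain A → B → C advanced by each `q` (with C absorbing); every other symbol self-loops. The accepting set is {B, C}.
3 states suffice.
       p  q 
>  A   A  B 
 * B   B  C 
 * C   C  C 
(> = start, * = accepting)

start=A; accept=B,C; A-p>A; A-q>B; B-p>B; B-q>C; C-p>C; C-q>C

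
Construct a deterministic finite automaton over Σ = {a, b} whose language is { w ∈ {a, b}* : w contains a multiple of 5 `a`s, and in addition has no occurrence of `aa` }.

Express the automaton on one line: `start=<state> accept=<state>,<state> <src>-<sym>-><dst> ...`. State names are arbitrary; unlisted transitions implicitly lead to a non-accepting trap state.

start=q0 accept=q0,q10 q0-a->q1 q0-b->q0 q1-a->q2 q1-b->q3 q2-a->q2 q2-b->q2 q3-a->q4 q3-b->q3 q4-a->q2 q4-b->q5 q5-a->q6 q5-b->q5 q6-a->q2 q6-b->q7 q7-a->q8 q7-b->q7 q8-a->q2 q8-b->q9 q9-a->q10 q9-b->q9 q10-a->q2 q10-b->q0

Run two small machines in parallel and take their product. One (5 states) tracks the count of `a`s modulo 5; the other (3 states) tracks partial matches of the forbidden pattern `aa`. Each combined state is a pair, one component from each; accept when both components accept. Minimizing collapses redundant product states.
11 states suffice.
          a    b  
>* q0     q1   q0 
   q1     q2   q3 
   q2     q2   q2 
   q3     q4   q3 
   q4     q2   q5 
   q5     q6   q5 
   q6     q2   q7 
   q7     q8   q7 
   q8     q2   q9 
   q9    q10   q9 
 * q10    q2   q0 
(> = start, * = accepting)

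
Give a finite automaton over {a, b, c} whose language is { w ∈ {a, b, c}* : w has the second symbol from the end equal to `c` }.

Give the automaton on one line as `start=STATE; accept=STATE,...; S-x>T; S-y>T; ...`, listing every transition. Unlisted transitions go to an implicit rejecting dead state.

start=S0; accept=S10,S11,S12; S0-a>S1; S0-b>S2; S0-c>S3; S1-a>S4; S1-b>S5; S1-c>S6; S2-a>S7; S2-b>S8; S2-c>S9; S3-a>S10; S3-b>S11; S3-c>S12; S4-a>S4; S4-b>S5; S4-c>S6; S5-a>S7; S5-b>S8; S5-c>S9; S6-a>S10; S6-b>S11; S6-c>S12; S7-a>S4; S7-b>S5; S7-c>S6; S8-a>S7; S8-b>S8; S8-c>S9; S9-a>S10; S9-b>S11; S9-c>S12; S10-a>S4; S10-b>S5; S10-c>S6; S11-a>S7; S11-b>S8; S11-c>S9; S12-a>S10; S12-b>S11; S12-c>S12

Because acceptance depends on a position counted from the end, the machine has to buffer the most recent 2 symbols. Make each state the string of the last up-to-2 symbols read; on input `x` shift the window left and append `x`. Accept when the buffered window has length 2 and begins with `c`.
          a    b    c  
>  S0     S1   S2   S3 
   S1     S4   S5   S6 
   S2     S7   S8   S9 
   S3    S10  S11  S12 
   S4     S4   S5   S6 
   S5     S7   S8   S9 
   S6    S10  S11  S12 
   S7     S4   S5   S6 
   S8     S7   S8   S9 
   S9    S10  S11  S12 
 * S10    S4   S5   S6 
 * S11    S7   S8   S9 
 * S12   S10  S11  S12 
(> = start, * = accepting)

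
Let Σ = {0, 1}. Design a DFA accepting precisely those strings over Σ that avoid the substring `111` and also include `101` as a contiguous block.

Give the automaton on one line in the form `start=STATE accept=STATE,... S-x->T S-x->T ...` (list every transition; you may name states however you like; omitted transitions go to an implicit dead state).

Build one automaton per condition and run them in lockstep. One (4 states) tracks partial matches of the forbidden pattern `111`; the other (4 states) tracks whether and how much of `101` has been seen. Each combined state is a pair, one component from each; accept when both components accept.
11 states suffice.
          0    1  
>  q0     q0   q1 
   q1     q2   q3 
   q2     q0   q4 
   q3     q2   q5 
 * q4     q6   q7 
   q5     q8   q5 
 * q6     q6   q4 
 * q7     q6   q9 
   q8    q10   q9 
   q9     q9   q9 
   q10   q10   q5 
(> = start, * = accepting)

start=q0 accept=q4,q6,q7 q0-0->q0 q0-1->q1 q1-0->q2 q1-1->q3 q2-0->q0 q2-1->q4 q3-0->q2 q3-1->q5 q4-0->q6 q4-1->q7 q5-0->q8 q5-1->q5 q6-0->q6 q6-1->q4 q7-0->q6 q7-1->q9 q8-0->q10 q8-1->q9 q9-0->q9 q9-1->q9 q10-0->q10 q10-1->q5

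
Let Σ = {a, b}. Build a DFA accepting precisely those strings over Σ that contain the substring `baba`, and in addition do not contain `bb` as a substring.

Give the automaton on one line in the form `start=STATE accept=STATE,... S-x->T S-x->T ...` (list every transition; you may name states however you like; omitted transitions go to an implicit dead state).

Handle the two conditions separately and then intersect. The first has 5 states tracking whether and how much of `baba` has been seen; the second has 3 states tracking partial matches of the forbidden pattern `bb`. A product state is a pair (one from each), accepting exactly when both do.
          a    b  
>  q0     q0   q1 
   q1     q2   q3 
   q2     q0   q4 
   q3     q5   q3 
   q4     q6   q3 
   q5     q7   q8 
 * q6     q6   q9 
   q7     q7   q3 
   q8    q10   q3 
 * q9     q6  q10 
   q10   q10  q10 
(> = start, * = accepting)

start=q0 accept=q6,q9 q0-a->q0 q0-b->q1 q1-a->q2 q1-b->q3 q2-a->q0 q2-b->q4 q3-a->q5 q3-b->q3 q4-a->q6 q4-b->q3 q5-a->q7 q5-b->q8 q6-a->q6 q6-b->q9 q7-a->q7 q7-b->q3 q8-a->q10 q8-b->q3 q9-a->q6 q9-b->q10 q10-a->q10 q10-b->q10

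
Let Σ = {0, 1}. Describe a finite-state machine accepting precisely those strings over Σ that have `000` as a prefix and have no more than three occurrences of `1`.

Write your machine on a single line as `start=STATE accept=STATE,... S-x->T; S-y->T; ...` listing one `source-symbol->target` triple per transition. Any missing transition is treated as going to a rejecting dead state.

start=S0; accept=S4,S5,S6,S7; S0-0->S1; S0-1->S2; S1-0->S3; S1-1->S2; S2-0->S2; S2-1->S2; S3-0->S4; S3-1->S2; S4-0->S4; S4-1->S5; S5-0->S5; S5-1->S6; S6-0->S6; S6-1->S7; S7-0->S7; S7-1->S2

Build one automaton per condition and run them in lockstep. The first has 5 states tracking whether the input so far still matches the prefix `000`; the second has 5 states tracking the count of `1`s, saturating at 4. A product state is a pair (one from each), accepting exactly when both do. Equivalent product states are then merged.
With 8 states:
        0   1  
>  S0   S1  S2 
   S1   S3  S2 
   S2   S2  S2 
   S3   S4  S2 
 * S4   S4  S5 
 * S5   S5  S6 
 * S6   S6  S7 
 * S7   S7  S2 
(> = start, * = accepting)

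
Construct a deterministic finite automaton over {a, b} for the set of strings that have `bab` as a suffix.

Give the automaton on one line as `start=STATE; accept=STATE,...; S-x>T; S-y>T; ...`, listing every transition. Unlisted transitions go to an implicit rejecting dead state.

start=q0; accept=q3; q0-a>q0; q0-b>q1; q1-a>q2; q1-b>q1; q2-a>q0; q2-b>q3; q3-a>q2; q3-b>q1

Let each state record the length of the longest suffix of the input read so far that is also a prefix of `bab`. q1 means the last symbol is `b`; q2 means the last 2 symbols are `ba`; q3 means the last 3 symbols are `bab`. Accept only at q3, where the string currently ends in `bab`.
With 4 states:
        a   b  
>  q0   q0  q1 
   q1   q2  q1 
   q2   q0  q3 
 * q3   q2  q1 
(> = start, * = accepting)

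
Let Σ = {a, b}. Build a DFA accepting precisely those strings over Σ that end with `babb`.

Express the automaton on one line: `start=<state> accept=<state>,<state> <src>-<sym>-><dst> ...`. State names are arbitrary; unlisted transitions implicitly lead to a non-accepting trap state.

Remember how much of `babb` the current input suffix matches. State q0 means no match yet; q1 means the last symbol is `b`; q2 means the last 2 symbols are `ba`; q3 means the last 3 symbols are `bab`; q4 means the last 4 symbols are `babb`. Only q4 accepts. On a mismatch, fall back to the longest proper suffix that is still a prefix of `babb`.
A 5-state machine:
        a   b  
>  q0   q0  q1 
   q1   q2  q1 
   q2   q0  q3 
   q3   q2  q4 
 * q4   q2  q1 
(> = start, * = accepting)

start=q0 accept=q4 q0-a->q0 q0-b->q1 q1-a->q2 q1-b->q1 q2-a->q0 q2-b->q3 q3-a->q2 q3-b->q4 q4-a->q2 q4-b->q1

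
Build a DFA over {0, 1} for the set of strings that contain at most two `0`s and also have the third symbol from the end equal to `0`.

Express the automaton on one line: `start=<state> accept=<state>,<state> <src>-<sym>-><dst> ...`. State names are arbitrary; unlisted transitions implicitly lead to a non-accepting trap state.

Build one automaton per condition and run them in lockstep. The first has 4 states tracking the count of `0`s, saturating at 3; the second has 15 states tracking the last 3 symbols read. A product state is a pair (one from each), accepting exactly when both do. Minimizing collapses redundant product states.
          0    1  
>  S0     S1   S0 
   S1     S2   S3 
   S2     S4   S5 
   S3     S6   S7 
   S4     S4   S4 
 * S5     S4   S8 
 * S6     S4   S9 
 * S7    S10  S11 
 * S8     S4   S4 
   S9     S4   S8 
   S10    S4   S9 
   S11   S10  S11 
(> = start, * = accepting)

start=S0 accept=S5,S6,S7,S8 S0-0->S1 S0-1->S0 S1-0->S2 S1-1->S3 S2-0->S4 S2-1->S5 S3-0->S6 S3-1->S7 S4-0->S4 S4-1->S4 S5-0->S4 S5-1->S8 S6-0->S4 S6-1->S9 S7-0->S10 S7-1->S11 S8-0->S4 S8-1->S4 S9-0->S4 S9-1->S8 S10-0->S4 S10-1->S9 S11-0->S10 S11-1->S11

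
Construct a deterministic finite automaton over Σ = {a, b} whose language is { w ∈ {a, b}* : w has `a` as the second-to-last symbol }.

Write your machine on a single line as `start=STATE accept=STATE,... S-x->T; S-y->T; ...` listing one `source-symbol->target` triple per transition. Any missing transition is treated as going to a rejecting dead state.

start=s0; accept=s3,s4; s0-a->s1; s0-b->s2; s1-a->s3; s1-b->s4; s2-a->s5; s2-b->s6; s3-a->s3; s3-b->s4; s4-a->s5; s4-b->s6; s5-a->s3; s5-b->s4; s6-a->s5; s6-b->s6

A DFA must remember the last 2 symbols (since which symbol is second-to-last isn't known until the input ends). Use one state per possible window of the last ≤2 symbols; accept from those whose window starts with `a`.
With 7 states:
        a   b  
>  s0   s1  s2 
   s1   s3  s4 
   s2   s5  s6 
 * s3   s3  s4 
 * s4   s5  s6 
   s5   s3  s4 
   s6   s5  s6 
(> = start, * = accepting)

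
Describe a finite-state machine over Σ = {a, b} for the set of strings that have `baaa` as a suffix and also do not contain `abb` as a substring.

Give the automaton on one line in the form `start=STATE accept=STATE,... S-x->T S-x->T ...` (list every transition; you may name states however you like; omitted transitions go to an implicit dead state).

Build one automaton per condition and run them in lockstep. The first has 5 states tracking how much of the suffix `baaa` has currently been matched; the second has 4 states tracking partial matches of the forbidden pattern `abb`. A product state is a pair (one from each), accepting exactly when both do. After merging equivalent states the machine shrinks.
        a   b  
>  q0   q1  q2 
   q1   q1  q3 
   q2   q4  q2 
   q3   q4  q5 
   q4   q6  q3 
   q5   q5  q5 
   q6   q7  q3 
 * q7   q1  q3 
(> = start, * = accepting)

start=q0 accept=q7 q0-a->q1 q0-b->q2 q1-a->q1 q1-b->q3 q2-a->q4 q2-b->q2 q3-a->q4 q3-b->q5 q4-a->q6 q4-b->q3 q5-a->q5 q5-b->q5 q6-a->q7 q6-b->q3 q7-a->q1 q7-b->q3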